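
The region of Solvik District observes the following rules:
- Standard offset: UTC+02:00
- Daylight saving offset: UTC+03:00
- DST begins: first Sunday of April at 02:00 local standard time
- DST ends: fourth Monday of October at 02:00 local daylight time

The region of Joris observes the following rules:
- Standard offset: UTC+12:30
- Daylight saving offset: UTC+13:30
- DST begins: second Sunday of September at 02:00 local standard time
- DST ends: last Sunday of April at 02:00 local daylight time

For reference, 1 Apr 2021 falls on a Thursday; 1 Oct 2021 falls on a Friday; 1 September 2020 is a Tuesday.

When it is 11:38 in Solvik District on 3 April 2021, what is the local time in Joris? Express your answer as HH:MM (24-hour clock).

1 April 2021 is a Thursday, so the first Sunday is April 4.
1 October 2021 is a Friday, so the first Monday is October 4 and the fourth is October 25.
3 April 2021 does not fall between 4 April and 25 October, so daylight saving is not in effect and Solvik District is at UTC+02:00.
11:38 Solvik District − 2h = 09:38 UTC.
1 September 2020 is a Tuesday, so the first Sunday is September 6 and the second is September 13.
1 April 2021 is a Thursday, so Sundays fall on 4, 11, 18, 25; the last is April 25.
At the standard offset (UTC+12:30), 09:38 UTC + 12h30m = 22:08 Joris standard time.
The standard-time date in Joris, 3 April 2021, falls between 13 September 2020 and 25 April 2021, so daylight saving is in effect and Joris is at UTC+13:30.
09:38 UTC + 13h30m = 23:08 Joris.

23:08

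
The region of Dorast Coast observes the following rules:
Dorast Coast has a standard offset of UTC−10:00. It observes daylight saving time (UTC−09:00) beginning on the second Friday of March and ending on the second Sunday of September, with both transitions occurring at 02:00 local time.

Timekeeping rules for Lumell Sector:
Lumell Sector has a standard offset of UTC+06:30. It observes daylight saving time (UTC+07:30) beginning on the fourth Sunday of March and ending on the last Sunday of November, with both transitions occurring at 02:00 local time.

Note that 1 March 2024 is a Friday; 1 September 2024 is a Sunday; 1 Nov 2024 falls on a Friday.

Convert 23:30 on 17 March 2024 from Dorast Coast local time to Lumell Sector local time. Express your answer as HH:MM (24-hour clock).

1 March 2024 is a Friday, so the first Friday is March 1 and the second is March 8.
1 September 2024 is a Sunday, so the first Sunday is September 1 and the second is September 8.
17 March 2024 lies within the daylight-saving period (8 March – 8 September), so Dorast Coast is on daylight time, UTC−09:00.
23:30 Dorast Coast + 9h = 08:30 UTC (rolling into the next day, 18 March 2024).
1 March 2024 is a Friday, so the first Sunday is March 3 and the fourth is March 24.
1 November 2024 is a Friday, so Sundays fall on 3, 10, 17, 24; the last is November 24.
At the standard offset (UTC+06:30), 08:30 UTC + 6h30m = 15:00 Lumell Sector standard time.
Daylight saving runs 24 March – 24 November; the standard-time date in Lumell Sector, 18 March 2024, is outside that window, so Lumell Sector is on standard time at UTC+06:30.
08:30 UTC + 6h30m = 15:00 Lumell Sector.

15:00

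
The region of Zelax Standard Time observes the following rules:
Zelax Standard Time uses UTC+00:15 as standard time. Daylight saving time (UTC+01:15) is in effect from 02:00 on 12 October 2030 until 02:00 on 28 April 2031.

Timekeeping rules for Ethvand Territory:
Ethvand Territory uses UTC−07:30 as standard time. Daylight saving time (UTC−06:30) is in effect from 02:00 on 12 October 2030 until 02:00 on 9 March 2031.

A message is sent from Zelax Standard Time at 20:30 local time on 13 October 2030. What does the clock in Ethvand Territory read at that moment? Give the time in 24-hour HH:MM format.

13 October 2030 falls between 12 October 2030 and 28 April 2031, so daylight saving is in effect and Zelax Standard Time is at UTC+01:15.
20:30 Zelax Standard Time − 1h15m = 19:15 UTC.
At the standard offset (UTC−07:30), 19:15 UTC − 7h30m = 11:45 Ethvand Territory standard time.
The standard-time date in Ethvand Territory, 13 October 2030, falls between 12 October 2030 and 9 March 2031, so daylight saving is in effect and Ethvand Territory is at UTC−06:30.
19:15 UTC − 6h30m = 12:45 Ethvand Territory.

12:45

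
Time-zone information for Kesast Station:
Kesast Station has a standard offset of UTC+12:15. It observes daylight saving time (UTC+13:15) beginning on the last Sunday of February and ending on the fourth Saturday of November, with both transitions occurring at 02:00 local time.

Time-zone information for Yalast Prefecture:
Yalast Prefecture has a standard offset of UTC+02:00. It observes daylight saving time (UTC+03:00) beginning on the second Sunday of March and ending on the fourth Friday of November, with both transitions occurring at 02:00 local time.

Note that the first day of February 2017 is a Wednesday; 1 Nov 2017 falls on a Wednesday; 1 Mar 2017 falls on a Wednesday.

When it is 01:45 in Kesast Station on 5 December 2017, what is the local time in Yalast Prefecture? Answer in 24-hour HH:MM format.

1 February 2017 is a Wednesday, so Sundays fall on 5, 12, 19, 26; the last is February 26.
1 November 2017 is a Wednesday, so the first Saturday is November 4 and the fourth is November 25.
Daylight saving runs 26 February – 25 November; 5 December 2017 is outside that window, so Kesast Station is on standard time at UTC+12:15.
01:45 Kesast Station − 12h15m = 13:30 UTC (rolling into the previous day, 4 December 2017).
1 March 2017 is a Wednesday, so the first Sunday is March 5 and the second is March 12.
1 November 2017 is a Wednesday, so the first Friday is November 3 and the fourth is November 24.
At the standard offset (UTC+02:00), 13:30 UTC + 2h = 15:30 Yalast Prefecture standard time.
The standard-time date in Yalast Prefecture, 4 December 2017, is outside the daylight-saving period (12 March – 24 November), so Yalast Prefecture is on standard time, UTC+02:00.
13:30 UTC + 2h = 15:30 Yalast Prefecture.

15:30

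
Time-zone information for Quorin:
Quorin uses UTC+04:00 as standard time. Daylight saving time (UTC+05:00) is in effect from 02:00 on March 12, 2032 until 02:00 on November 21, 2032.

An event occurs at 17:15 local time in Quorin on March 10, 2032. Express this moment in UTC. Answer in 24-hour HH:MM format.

March 10, 2032 does not fall between 12 March and 21 November, so daylight saving is not in effect and Quorin is at UTC+04:00.
17:15 local − 4h = 13:15 UTC.

13:15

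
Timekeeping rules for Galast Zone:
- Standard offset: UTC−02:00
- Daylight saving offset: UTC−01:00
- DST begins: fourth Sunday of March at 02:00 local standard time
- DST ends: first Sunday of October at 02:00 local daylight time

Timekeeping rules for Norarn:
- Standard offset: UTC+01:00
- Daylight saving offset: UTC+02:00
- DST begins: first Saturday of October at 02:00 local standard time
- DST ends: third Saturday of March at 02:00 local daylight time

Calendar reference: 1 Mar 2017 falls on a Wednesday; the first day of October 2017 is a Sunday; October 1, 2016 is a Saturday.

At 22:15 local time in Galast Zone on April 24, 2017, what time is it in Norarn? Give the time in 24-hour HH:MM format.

1 March 2017 is a Wednesday, so the first Sunday is March 5 and the fourth is March 26.
1 October 2017 is a Sunday, so the first Sunday is October 1.
April 24, 2017 lies within the daylight-saving period (26 March – 1 October), so Galast Zone is on daylight time, UTC−01:00.
22:15 Galast Zone + 1h = 23:15 UTC.
1 October 2016 is a Saturday, so the first Saturday is October 1.
1 March 2017 is a Wednesday, so the first Saturday is March 4 and the third is March 18.
At the standard offset (UTC+01:00), 23:15 UTC + 1h = 00:15 Norarn standard time (rolling into the next day, 25 April 2017).
The standard-time date in Norarn, April 25, 2017, does not fall between 1 October 2016 and 18 March 2017, so daylight saving is not in effect and Norarn is at UTC+01:00.
23:15 UTC + 1h = 00:15 Norarn (rolling into the next day, 25 April 2017).

00:15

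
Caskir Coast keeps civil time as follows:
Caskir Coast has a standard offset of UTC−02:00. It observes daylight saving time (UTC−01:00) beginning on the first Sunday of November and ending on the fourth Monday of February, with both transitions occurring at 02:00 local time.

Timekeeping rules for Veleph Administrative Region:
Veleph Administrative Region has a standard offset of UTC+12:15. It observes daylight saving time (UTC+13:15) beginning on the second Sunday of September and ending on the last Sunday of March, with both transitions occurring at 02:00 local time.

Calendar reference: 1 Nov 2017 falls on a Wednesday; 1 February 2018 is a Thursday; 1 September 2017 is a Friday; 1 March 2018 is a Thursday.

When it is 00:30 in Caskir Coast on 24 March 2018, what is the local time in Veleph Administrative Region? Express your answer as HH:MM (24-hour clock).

1 November 2017 is a Wednesday, so the first Sunday is November 5.
1 February 2018 is a Thursday, so the first Monday is February 5 and the fourth is February 26.
24 March 2018 is outside the daylight-saving period (5 November 2017 – 26 February 2018), so Caskir Coast is on standard time, UTC−02:00.
00:30 Caskir Coast + 2h = 02:30 UTC.
1 September 2017 is a Friday, so the first Sunday is September 3 and the second is September 10.
1 March 2018 is a Thursday, so Sundays fall on 4, 11, 18, 25; the last is March 25.
At the standard offset (UTC+12:15), 02:30 UTC + 12h15m = 14:45 Veleph Administrative Region standard time.
Daylight saving runs 10 September 2017 – 25 March 2018; the standard-time date in Veleph Administrative Region, 24 March 2018, is inside that window, so Veleph Administrative Region is at UTC+13:15.
02:30 UTC + 13h15m = 15:45 Veleph Administrative Region.

15:45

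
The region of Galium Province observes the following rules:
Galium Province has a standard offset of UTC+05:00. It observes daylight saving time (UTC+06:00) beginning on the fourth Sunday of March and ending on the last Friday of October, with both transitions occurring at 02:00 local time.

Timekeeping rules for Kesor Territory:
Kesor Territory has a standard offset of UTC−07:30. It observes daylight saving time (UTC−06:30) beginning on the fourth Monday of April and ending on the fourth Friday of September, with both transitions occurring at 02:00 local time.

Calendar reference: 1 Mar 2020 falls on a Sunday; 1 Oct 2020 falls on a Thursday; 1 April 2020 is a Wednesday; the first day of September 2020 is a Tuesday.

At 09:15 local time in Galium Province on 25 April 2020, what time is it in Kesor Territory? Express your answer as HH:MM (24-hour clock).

1 March 2020 is a Sunday, so the first Sunday is March 1 and the fourth is March 22.
1 October 2020 is a Thursday, so Fridays fall on 2, 9, 16, 23, 30; the last is October 30.
25 April 2020 lies within the daylight-saving period (22 March – 30 October), so Galium Province is on daylight time, UTC+06:00.
09:15 Galium Province − 6h = 03:15 UTC.
1 April 2020 is a Wednesday, so the first Monday is April 6 and the fourth is April 27.
1 September 2020 is a Tuesday, so the first Friday is September 4 and the fourth is September 25.
At the standard offset (UTC−07:30), 03:15 UTC − 7h30m = 19:45 Kesor Territory standard time (rolling into the previous day, 24 April 2020).
The standard-time date in Kesor Territory, 24 April 2020, does not fall between 27 April and 25 September, so daylight saving is not in effect and Kesor Territory is at UTC−07:30.
03:15 UTC − 7h30m = 19:45 Kesor Territory (rolling into the previous day, 24 April 2020).

19:45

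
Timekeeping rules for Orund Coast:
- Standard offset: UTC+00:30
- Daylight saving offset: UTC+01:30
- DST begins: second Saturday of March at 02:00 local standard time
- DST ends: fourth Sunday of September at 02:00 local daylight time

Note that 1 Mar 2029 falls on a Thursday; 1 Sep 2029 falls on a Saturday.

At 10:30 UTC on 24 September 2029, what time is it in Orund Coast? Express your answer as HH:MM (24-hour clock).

11:00

1 March 2029 is a Thursday, so the first Saturday is March 3 and the second is March 10.
1 September 2029 is a Saturday, so the first Sunday is September 2 and the fourth is September 23.
At the standard offset (UTC+00:30), 10:30 UTC + 0h30m = 11:00 Orund Coast standard time.
Daylight saving runs 10 March – 23 September; the standard-time date in Orund Coast, 24 September 2029, is outside that window, so Orund Coast is on standard time at UTC+00:30.
10:30 UTC + 0h30m = 11:00 local.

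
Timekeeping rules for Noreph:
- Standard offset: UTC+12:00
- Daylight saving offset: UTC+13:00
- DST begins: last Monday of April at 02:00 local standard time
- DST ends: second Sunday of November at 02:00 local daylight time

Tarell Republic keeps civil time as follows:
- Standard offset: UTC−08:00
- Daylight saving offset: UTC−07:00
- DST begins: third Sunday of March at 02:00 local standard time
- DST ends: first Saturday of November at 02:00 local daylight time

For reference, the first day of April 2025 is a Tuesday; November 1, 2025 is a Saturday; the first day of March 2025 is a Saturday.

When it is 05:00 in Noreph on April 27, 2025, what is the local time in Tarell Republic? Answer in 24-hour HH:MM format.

10:00

1 April 2025 is a Tuesday, so Mondays fall on 7, 14, 21, 28; the last is April 28.
1 November 2025 is a Saturday, so the first Sunday is November 2 and the second is November 9.
April 27, 2025 is outside the daylight-saving period (28 April – 9 November), so Noreph is on standard time, UTC+12:00.
05:00 Noreph − 12h = 17:00 UTC (rolling into the previous day, 26 April 2025).
1 March 2025 is a Saturday, so the first Sunday is March 2 and the third is March 16.
1 November 2025 is a Saturday, so the first Saturday is November 1.
At the standard offset (UTC−08:00), 17:00 UTC − 8h = 09:00 Tarell Republic standard time.
The standard-time date in Tarell Republic, April 26, 2025, lies within the daylight-saving period (16 March – 1 November), so Tarell Republic is on daylight time, UTC−07:00.
17:00 UTC − 7h = 10:00 Tarell Republic.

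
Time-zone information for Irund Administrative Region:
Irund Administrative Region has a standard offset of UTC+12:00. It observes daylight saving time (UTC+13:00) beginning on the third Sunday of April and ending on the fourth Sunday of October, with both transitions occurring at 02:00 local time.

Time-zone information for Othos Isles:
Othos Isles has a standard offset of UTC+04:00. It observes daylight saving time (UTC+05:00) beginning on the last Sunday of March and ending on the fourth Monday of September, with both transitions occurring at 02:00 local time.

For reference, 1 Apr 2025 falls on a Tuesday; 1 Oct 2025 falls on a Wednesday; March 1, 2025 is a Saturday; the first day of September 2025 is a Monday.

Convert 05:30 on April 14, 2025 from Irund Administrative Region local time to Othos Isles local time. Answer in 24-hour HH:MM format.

1 April 2025 is a Tuesday, so the first Sunday is April 6 and the third is April 20.
1 October 2025 is a Wednesday, so the first Sunday is October 5 and the fourth is October 26.
Daylight saving runs 20 April – 26 October; April 14, 2025 is outside that window, so Irund Administrative Region is on standard time at UTC+12:00.
05:30 Irund Administrative Region − 12h = 17:30 UTC (rolling into the previous day, 13 April 2025).
1 March 2025 is a Saturday, so Sundays fall on 2, 9, 16, 23, 30; the last is March 30.
1 September 2025 is a Monday, so the first Monday is September 1 and the fourth is September 22.
At the standard offset (UTC+04:00), 17:30 UTC + 4h = 21:30 Othos Isles standard time.
Daylight saving runs 30 March – 22 September; the standard-time date in Othos Isles, April 13, 2025, is inside that window, so Othos Isles is at UTC+05:00.
17:30 UTC + 5h = 22:30 Othos Isles.

22:30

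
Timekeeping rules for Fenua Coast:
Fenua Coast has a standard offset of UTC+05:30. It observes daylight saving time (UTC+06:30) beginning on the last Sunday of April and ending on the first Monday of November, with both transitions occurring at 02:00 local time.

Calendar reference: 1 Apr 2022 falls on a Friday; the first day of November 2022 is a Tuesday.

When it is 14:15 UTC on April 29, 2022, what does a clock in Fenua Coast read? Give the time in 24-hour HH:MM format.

1 April 2022 is a Friday, so Sundays fall on 3, 10, 17, 24; the last is April 24.
1 November 2022 is a Tuesday, so the first Monday is November 7.
At the standard offset (UTC+05:30), 14:15 UTC + 5h30m = 19:45 Fenua Coast standard time.
Daylight saving runs 24 April – 7 November; the standard-time date in Fenua Coast, April 29, 2022, is inside that window, so Fenua Coast is at UTC+06:30.
14:15 UTC + 6h30m = 20:45 local.

20:45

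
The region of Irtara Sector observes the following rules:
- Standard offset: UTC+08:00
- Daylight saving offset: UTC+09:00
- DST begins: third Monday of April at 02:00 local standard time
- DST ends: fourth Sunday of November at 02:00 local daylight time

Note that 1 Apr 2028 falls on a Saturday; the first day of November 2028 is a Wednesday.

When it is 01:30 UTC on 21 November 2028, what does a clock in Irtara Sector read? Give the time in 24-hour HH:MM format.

10:30

1 April 2028 is a Saturday, so the first Monday is April 3 and the third is April 17.
1 November 2028 is a Wednesday, so the first Sunday is November 5 and the fourth is November 26.
At the standard offset (UTC+08:00), 01:30 UTC + 8h = 09:30 Irtara Sector standard time.
The standard-time date in Irtara Sector, 21 November 2028, lies within the daylight-saving period (17 April – 26 November), so Irtara Sector is on daylight time, UTC+09:00.
01:30 UTC + 9h = 10:30 local.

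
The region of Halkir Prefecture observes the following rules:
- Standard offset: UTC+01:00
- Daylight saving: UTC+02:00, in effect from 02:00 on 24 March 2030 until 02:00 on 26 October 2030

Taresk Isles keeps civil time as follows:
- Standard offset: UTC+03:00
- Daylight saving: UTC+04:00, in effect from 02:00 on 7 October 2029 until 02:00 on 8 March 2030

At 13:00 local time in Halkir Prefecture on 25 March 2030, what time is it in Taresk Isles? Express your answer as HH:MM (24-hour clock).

14:00

25 March 2030 falls between 24 March and 26 October, so daylight saving is in effect and Halkir Prefecture is at UTC+02:00.
13:00 Halkir Prefecture − 2h = 11:00 UTC.
At the standard offset (UTC+03:00), 11:00 UTC + 3h = 14:00 Taresk Isles standard time.
The standard-time date in Taresk Isles, 25 March 2030, is outside the daylight-saving period (7 October 2029 – 8 March 2030), so Taresk Isles is on standard time, UTC+03:00.
11:00 UTC + 3h = 14:00 Taresk Isles.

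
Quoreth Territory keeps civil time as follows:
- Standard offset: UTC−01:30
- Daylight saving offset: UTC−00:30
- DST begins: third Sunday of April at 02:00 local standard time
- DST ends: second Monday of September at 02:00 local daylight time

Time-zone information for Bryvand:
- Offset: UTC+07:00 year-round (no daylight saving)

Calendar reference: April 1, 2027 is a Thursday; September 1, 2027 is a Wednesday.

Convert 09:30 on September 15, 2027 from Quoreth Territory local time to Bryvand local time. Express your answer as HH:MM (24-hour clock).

1 April 2027 is a Thursday, so the first Sunday is April 4 and the third is April 18.
1 September 2027 is a Wednesday, so the first Monday is September 6 and the second is September 13.
September 15, 2027 is outside the daylight-saving period (18 April – 13 September), so Quoreth Territory is on standard time, UTC−01:30.
09:30 Quoreth Territory + 1h30m = 11:00 UTC.
Bryvand has no daylight saving, so its offset is UTC+07:00 year-round.
11:00 UTC + 7h = 18:00 Bryvand.

18:00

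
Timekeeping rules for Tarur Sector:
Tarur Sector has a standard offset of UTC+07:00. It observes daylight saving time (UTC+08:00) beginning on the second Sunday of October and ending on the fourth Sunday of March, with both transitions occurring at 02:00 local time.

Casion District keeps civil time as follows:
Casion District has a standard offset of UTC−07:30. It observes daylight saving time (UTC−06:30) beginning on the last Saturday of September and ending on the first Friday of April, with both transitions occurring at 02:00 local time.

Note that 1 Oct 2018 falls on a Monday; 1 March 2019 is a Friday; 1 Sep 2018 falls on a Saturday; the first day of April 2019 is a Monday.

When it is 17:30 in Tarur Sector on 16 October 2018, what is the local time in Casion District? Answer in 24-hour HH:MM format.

1 October 2018 is a Monday, so the first Sunday is October 7 and the second is October 14.
1 March 2019 is a Friday, so the first Sunday is March 3 and the fourth is March 24.
Daylight saving runs 14 October 2018 – 24 March 2019; 16 October 2018 is inside that window, so Tarur Sector is at UTC+08:00.
17:30 Tarur Sector − 8h = 09:30 UTC.
1 September 2018 is a Saturday, so Saturdays fall on 1, 8, 15, 22, 29; the last is September 29.
1 April 2019 is a Monday, so the first Friday is April 5.
At the standard offset (UTC−07:30), 09:30 UTC − 7h30m = 02:00 Casion District standard time.
The standard-time date in Casion District, 16 October 2018, lies within the daylight-saving period (29 September 2018 – 5 April 2019), so Casion District is on daylight time, UTC−06:30.
09:30 UTC − 6h30m = 03:00 Casion District.

03:00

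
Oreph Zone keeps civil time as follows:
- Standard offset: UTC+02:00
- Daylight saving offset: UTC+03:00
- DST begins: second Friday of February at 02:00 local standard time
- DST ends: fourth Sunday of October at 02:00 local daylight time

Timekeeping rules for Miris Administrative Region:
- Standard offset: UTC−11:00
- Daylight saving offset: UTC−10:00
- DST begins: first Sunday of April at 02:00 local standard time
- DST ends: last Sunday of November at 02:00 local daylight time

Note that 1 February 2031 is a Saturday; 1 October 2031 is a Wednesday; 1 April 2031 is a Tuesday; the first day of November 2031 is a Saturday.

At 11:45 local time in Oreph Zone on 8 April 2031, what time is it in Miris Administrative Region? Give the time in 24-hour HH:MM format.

22:45

1 February 2031 is a Saturday, so the first Friday is February 7 and the second is February 14.
1 October 2031 is a Wednesday, so the first Sunday is October 5 and the fourth is October 26.
8 April 2031 falls between 14 February and 26 October, so daylight saving is in effect and Oreph Zone is at UTC+03:00.
11:45 Oreph Zone − 3h = 08:45 UTC.
1 April 2031 is a Tuesday, so the first Sunday is April 6.
1 November 2031 is a Saturday, so Sundays fall on 2, 9, 16, 23, 30; the last is November 30.
At the standard offset (UTC−11:00), 08:45 UTC − 11h = 21:45 Miris Administrative Region standard time (rolling into the previous day, 7 April 2031).
The standard-time date in Miris Administrative Region, 7 April 2031, falls between 6 April and 30 November, so daylight saving is in effect and Miris Administrative Region is at UTC−10:00.
08:45 UTC − 10h = 22:45 Miris Administrative Region (rolling into the previous day, 7 April 2031).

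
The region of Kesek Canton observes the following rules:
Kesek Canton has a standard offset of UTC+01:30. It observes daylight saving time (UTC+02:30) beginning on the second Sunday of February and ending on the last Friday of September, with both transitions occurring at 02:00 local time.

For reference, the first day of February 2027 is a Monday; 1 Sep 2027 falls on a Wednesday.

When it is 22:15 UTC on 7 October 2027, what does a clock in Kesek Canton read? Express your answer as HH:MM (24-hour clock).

1 February 2027 is a Monday, so the first Sunday is February 7 and the second is February 14.
1 September 2027 is a Wednesday, so Fridays fall on 3, 10, 17, 24; the last is September 24.
At the standard offset (UTC+01:30), 22:15 UTC + 1h30m = 23:45 Kesek Canton standard time.
The standard-time date in Kesek Canton, 7 October 2027, does not fall between 14 February and 24 September, so daylight saving is not in effect and Kesek Canton is at UTC+01:30.
22:15 UTC + 1h30m = 23:45 local.

23:45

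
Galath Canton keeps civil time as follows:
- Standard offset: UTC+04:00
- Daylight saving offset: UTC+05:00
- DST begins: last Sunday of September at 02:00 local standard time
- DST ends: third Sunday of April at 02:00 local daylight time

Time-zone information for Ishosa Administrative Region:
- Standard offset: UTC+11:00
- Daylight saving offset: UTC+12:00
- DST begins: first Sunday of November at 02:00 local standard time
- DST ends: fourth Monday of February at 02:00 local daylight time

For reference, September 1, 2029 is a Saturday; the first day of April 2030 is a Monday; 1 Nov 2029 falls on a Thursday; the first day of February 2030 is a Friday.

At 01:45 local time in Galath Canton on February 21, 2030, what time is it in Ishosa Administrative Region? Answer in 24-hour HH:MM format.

1 September 2029 is a Saturday, so Sundays fall on 2, 9, 16, 23, 30; the last is September 30.
1 April 2030 is a Monday, so the first Sunday is April 7 and the third is April 21.
February 21, 2030 lies within the daylight-saving period (30 September 2029 – 21 April 2030), so Galath Canton is on daylight time, UTC+05:00.
01:45 Galath Canton − 5h = 20:45 UTC (rolling into the previous day, 20 February 2030).
1 November 2029 is a Thursday, so the first Sunday is November 4.
1 February 2030 is a Friday, so the first Monday is February 4 and the fourth is February 25.
At the standard offset (UTC+11:00), 20:45 UTC + 11h = 07:45 Ishosa Administrative Region standard time (rolling into the next day, 21 February 2030).
The standard-time date in Ishosa Administrative Region, February 21, 2030, lies within the daylight-saving period (4 November 2029 – 25 February 2030), so Ishosa Administrative Region is on daylight time, UTC+12:00.
20:45 UTC + 12h = 08:45 Ishosa Administrative Region (rolling into the next day, 21 February 2030).

08:45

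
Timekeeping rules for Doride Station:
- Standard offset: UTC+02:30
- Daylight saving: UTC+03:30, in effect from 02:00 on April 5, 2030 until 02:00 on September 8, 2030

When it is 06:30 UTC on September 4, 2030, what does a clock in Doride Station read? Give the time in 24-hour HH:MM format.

10:00

At the standard offset (UTC+02:30), 06:30 UTC + 2h30m = 09:00 Doride Station standard time.
The standard-time date in Doride Station, September 4, 2030, lies within the daylight-saving period (5 April – 8 September), so Doride Station is on daylight time, UTC+03:30.
06:30 UTC + 3h30m = 10:00 local.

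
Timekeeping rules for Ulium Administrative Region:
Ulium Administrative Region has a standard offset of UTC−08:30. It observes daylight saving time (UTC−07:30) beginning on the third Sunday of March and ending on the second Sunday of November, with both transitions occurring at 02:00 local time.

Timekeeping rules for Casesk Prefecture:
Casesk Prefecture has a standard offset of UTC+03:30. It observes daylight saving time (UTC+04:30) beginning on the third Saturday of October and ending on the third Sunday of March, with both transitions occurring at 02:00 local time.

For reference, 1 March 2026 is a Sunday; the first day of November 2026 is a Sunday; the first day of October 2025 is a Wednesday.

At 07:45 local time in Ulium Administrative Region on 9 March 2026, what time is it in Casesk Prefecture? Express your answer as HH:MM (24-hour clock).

1 March 2026 is a Sunday, so the first Sunday is March 1 and the third is March 15.
1 November 2026 is a Sunday, so the first Sunday is November 1 and the second is November 8.
9 March 2026 does not fall between 15 March and 8 November, so daylight saving is not in effect and Ulium Administrative Region is at UTC−08:30.
07:45 Ulium Administrative Region + 8h30m = 16:15 UTC.
1 October 2025 is a Wednesday, so the first Saturday is October 4 and the third is October 18.
1 March 2026 is a Sunday, so the first Sunday is March 1 and the third is March 15.
At the standard offset (UTC+03:30), 16:15 UTC + 3h30m = 19:45 Casesk Prefecture standard time.
The standard-time date in Casesk Prefecture, 9 March 2026, falls between 18 October 2025 and 15 March 2026, so daylight saving is in effect and Casesk Prefecture is at UTC+04:30.
16:15 UTC + 4h30m = 20:45 Casesk Prefecture.

20:45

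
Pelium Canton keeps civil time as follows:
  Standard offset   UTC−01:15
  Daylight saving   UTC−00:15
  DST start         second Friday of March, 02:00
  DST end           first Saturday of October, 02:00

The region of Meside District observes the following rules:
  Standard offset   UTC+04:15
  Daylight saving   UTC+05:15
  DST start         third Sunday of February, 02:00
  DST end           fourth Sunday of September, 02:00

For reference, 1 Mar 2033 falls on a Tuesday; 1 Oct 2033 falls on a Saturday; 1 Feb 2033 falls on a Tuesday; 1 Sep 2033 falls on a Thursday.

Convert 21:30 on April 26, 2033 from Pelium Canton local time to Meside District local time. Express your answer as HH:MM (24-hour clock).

1 March 2033 is a Tuesday, so the first Friday is March 4 and the second is March 11.
1 October 2033 is a Saturday, so the first Saturday is October 1.
April 26, 2033 falls between 11 March and 1 October, so daylight saving is in effect and Pelium Canton is at UTC−00:15.
21:30 Pelium Canton + 0h15m = 21:45 UTC.
1 February 2033 is a Tuesday, so the first Sunday is February 6 and the third is February 20.
1 September 2033 is a Thursday, so the first Sunday is September 4 and the fourth is September 25.
At the standard offset (UTC+04:15), 21:45 UTC + 4h15m = 02:00 Meside District standard time (rolling into the next day, 27 April 2033).
The standard-time date in Meside District, April 27, 2033, lies within the daylight-saving period (20 February – 25 September), so Meside District is on daylight time, UTC+05:15.
21:45 UTC + 5h15m = 03:00 Meside District (rolling into the next day, 27 April 2033).

03:00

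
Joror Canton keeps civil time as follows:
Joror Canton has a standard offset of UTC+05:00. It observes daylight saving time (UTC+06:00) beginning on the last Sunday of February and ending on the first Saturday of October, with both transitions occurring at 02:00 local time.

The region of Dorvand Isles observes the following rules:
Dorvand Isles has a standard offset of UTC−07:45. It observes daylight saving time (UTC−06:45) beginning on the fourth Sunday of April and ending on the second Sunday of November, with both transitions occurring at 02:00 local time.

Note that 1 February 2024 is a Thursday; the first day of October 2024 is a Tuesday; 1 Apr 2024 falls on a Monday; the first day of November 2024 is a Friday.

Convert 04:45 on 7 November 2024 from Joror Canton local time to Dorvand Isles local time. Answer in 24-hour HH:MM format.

17:00

1 February 2024 is a Thursday, so Sundays fall on 4, 11, 18, 25; the last is February 25.
1 October 2024 is a Tuesday, so the first Saturday is October 5.
7 November 2024 does not fall between 25 February and 5 October, so daylight saving is not in effect and Joror Canton is at UTC+05:00.
04:45 Joror Canton − 5h = 23:45 UTC (rolling into the previous day, 6 November 2024).
1 April 2024 is a Monday, so the first Sunday is April 7 and the fourth is April 28.
1 November 2024 is a Friday, so the first Sunday is November 3 and the second is November 10.
At the standard offset (UTC−07:45), 23:45 UTC − 7h45m = 16:00 Dorvand Isles standard time.
Daylight saving runs 28 April – 10 November; the standard-time date in Dorvand Isles, 6 November 2024, is inside that window, so Dorvand Isles is at UTC−06:45.
23:45 UTC − 6h45m = 17:00 Dorvand Isles.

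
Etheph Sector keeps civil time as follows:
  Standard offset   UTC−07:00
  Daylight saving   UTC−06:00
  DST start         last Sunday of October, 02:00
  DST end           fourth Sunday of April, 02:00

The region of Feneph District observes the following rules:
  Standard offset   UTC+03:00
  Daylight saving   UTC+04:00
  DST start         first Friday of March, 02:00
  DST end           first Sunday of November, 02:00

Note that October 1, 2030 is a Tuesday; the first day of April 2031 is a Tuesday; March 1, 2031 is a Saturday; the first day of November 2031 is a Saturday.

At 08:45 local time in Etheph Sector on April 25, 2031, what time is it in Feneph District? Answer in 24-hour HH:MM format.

18:45

1 October 2030 is a Tuesday, so Sundays fall on 6, 13, 20, 27; the last is October 27.
1 April 2031 is a Tuesday, so the first Sunday is April 6 and the fourth is April 27.
April 25, 2031 falls between 27 October 2030 and 27 April 2031, so daylight saving is in effect and Etheph Sector is at UTC−06:00.
08:45 Etheph Sector + 6h = 14:45 UTC.
1 March 2031 is a Saturday, so the first Friday is March 7.
1 November 2031 is a Saturday, so the first Sunday is November 2.
At the standard offset (UTC+03:00), 14:45 UTC + 3h = 17:45 Feneph District standard time.
The standard-time date in Feneph District, April 25, 2031, lies within the daylight-saving period (7 March – 2 November), so Feneph District is on daylight time, UTC+04:00.
14:45 UTC + 4h = 18:45 Feneph District.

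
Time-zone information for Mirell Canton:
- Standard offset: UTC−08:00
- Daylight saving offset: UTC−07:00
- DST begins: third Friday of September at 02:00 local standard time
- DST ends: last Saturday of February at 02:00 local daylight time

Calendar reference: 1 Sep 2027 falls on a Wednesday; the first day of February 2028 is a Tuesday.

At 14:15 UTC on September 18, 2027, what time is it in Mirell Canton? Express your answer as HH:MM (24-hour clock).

07:15

1 September 2027 is a Wednesday, so the first Friday is September 3 and the third is September 17.
1 February 2028 is a Tuesday, so Saturdays fall on 5, 12, 19, 26; the last is February 26.
At the standard offset (UTC−08:00), 14:15 UTC − 8h = 06:15 Mirell Canton standard time.
The standard-time date in Mirell Canton, September 18, 2027, lies within the daylight-saving period (17 September 2027 – 26 February 2028), so Mirell Canton is on daylight time, UTC−07:00.
14:15 UTC − 7h = 07:15 local.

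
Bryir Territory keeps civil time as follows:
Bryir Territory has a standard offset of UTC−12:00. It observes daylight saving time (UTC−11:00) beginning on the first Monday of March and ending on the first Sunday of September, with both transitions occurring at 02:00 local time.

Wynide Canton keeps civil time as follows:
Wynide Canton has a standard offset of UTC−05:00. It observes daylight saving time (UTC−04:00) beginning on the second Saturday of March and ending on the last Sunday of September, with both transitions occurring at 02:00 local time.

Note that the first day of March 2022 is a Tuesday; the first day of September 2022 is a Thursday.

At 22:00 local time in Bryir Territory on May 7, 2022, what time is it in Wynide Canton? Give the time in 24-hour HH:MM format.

1 March 2022 is a Tuesday, so the first Monday is March 7.
1 September 2022 is a Thursday, so the first Sunday is September 4.
May 7, 2022 falls between 7 March and 4 September, so daylight saving is in effect and Bryir Territory is at UTC−11:00.
22:00 Bryir Territory + 11h = 09:00 UTC (rolling into the next day, 8 May 2022).
1 March 2022 is a Tuesday, so the first Saturday is March 5 and the second is March 12.
1 September 2022 is a Thursday, so Sundays fall on 4, 11, 18, 25; the last is September 25.
At the standard offset (UTC−05:00), 09:00 UTC − 5h = 04:00 Wynide Canton standard time.
The standard-time date in Wynide Canton, May 8, 2022, lies within the daylight-saving period (12 March – 25 September), so Wynide Canton is on daylight time, UTC−04:00.
09:00 UTC − 4h = 05:00 Wynide Canton.

05:00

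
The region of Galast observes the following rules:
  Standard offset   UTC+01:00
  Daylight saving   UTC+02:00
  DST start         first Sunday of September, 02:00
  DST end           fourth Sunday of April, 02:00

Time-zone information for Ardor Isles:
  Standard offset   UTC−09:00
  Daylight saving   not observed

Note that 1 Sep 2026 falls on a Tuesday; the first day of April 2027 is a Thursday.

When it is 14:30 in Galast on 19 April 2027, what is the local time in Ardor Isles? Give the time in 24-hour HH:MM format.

03:30

1 September 2026 is a Tuesday, so the first Sunday is September 6.
1 April 2027 is a Thursday, so the first Sunday is April 4 and the fourth is April 25.
Daylight saving runs 6 September 2026 – 25 April 2027; 19 April 2027 is inside that window, so Galast is at UTC+02:00.
14:30 Galast − 2h = 12:30 UTC.
Ardor Isles stays on UTC−09:00 all year.
12:30 UTC − 9h = 03:30 Ardor Isles.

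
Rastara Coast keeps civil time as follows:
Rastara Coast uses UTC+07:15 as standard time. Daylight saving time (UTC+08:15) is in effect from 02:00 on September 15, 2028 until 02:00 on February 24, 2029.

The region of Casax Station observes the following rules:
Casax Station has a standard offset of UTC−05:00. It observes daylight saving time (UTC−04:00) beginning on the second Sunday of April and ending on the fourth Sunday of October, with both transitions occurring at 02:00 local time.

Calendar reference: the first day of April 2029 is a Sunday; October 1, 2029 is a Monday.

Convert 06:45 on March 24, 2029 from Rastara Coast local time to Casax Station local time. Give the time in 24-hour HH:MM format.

18:30

March 24, 2029 is outside the daylight-saving period (15 September 2028 – 24 February 2029), so Rastara Coast is on standard time, UTC+07:15.
06:45 Rastara Coast − 7h15m = 23:30 UTC (rolling into the previous day, 23 March 2029).
1 April 2029 is a Sunday, so the first Sunday is April 1 and the second is April 8.
1 October 2029 is a Monday, so the first Sunday is October 7 and the fourth is October 28.
At the standard offset (UTC−05:00), 23:30 UTC − 5h = 18:30 Casax Station standard time.
The standard-time date in Casax Station, March 23, 2029, is outside the daylight-saving period (8 April – 28 October), so Casax Station is on standard time, UTC−05:00.
23:30 UTC − 5h = 18:30 Casax Station.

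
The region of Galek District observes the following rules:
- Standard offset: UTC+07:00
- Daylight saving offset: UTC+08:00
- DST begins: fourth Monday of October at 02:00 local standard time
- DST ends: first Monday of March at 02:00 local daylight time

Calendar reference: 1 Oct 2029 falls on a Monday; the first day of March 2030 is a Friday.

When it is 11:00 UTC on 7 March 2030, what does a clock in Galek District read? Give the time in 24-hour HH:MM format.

1 October 2029 is a Monday, so the first Monday is October 1 and the fourth is October 22.
1 March 2030 is a Friday, so the first Monday is March 4.
At the standard offset (UTC+07:00), 11:00 UTC + 7h = 18:00 Galek District standard time.
The standard-time date in Galek District, 7 March 2030, is outside the daylight-saving period (22 October 2029 – 4 March 2030), so Galek District is on standard time, UTC+07:00.
11:00 UTC + 7h = 18:00 local.

18:00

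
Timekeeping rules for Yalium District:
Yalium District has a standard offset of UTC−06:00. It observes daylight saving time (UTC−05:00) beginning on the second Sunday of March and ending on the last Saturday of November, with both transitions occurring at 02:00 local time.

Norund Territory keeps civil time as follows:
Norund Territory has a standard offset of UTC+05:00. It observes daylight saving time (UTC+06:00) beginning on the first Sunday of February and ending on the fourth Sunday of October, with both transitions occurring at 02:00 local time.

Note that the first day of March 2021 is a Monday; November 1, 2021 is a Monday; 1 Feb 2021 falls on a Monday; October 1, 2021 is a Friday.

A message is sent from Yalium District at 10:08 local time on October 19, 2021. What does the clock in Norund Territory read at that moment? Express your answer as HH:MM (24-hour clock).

21:08

1 March 2021 is a Monday, so the first Sunday is March 7 and the second is March 14.
1 November 2021 is a Monday, so Saturdays fall on 6, 13, 20, 27; the last is November 27.
Daylight saving runs 14 March – 27 November; October 19, 2021 is inside that window, so Yalium District is at UTC−05:00.
10:08 Yalium District + 5h = 15:08 UTC.
1 February 2021 is a Monday, so the first Sunday is February 7.
1 October 2021 is a Friday, so the first Sunday is October 3 and the fourth is October 24.
At the standard offset (UTC+05:00), 15:08 UTC + 5h = 20:08 Norund Territory standard time.
The standard-time date in Norund Territory, October 19, 2021, lies within the daylight-saving period (7 February – 24 October), so Norund Territory is on daylight time, UTC+06:00.
15:08 UTC + 6h = 21:08 Norund Territory.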